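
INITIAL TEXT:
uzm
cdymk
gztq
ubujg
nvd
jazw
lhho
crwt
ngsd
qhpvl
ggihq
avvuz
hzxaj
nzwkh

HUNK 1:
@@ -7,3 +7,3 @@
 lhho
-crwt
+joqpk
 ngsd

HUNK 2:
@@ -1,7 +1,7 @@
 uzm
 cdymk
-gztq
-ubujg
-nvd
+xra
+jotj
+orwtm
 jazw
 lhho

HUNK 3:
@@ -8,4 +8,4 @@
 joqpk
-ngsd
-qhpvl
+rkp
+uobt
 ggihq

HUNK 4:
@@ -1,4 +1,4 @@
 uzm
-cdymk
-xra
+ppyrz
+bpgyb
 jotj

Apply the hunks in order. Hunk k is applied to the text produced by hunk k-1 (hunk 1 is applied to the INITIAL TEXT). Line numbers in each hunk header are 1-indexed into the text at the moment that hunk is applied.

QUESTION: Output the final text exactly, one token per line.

Answer: uzm
ppyrz
bpgyb
jotj
orwtm
jazw
lhho
joqpk
rkp
uobt
ggihq
avvuz
hzxaj
nzwkh

Derivation:
Hunk 1: at line 7 remove [crwt] add [joqpk] -> 14 lines: uzm cdymk gztq ubujg nvd jazw lhho joqpk ngsd qhpvl ggihq avvuz hzxaj nzwkh
Hunk 2: at line 1 remove [gztq,ubujg,nvd] add [xra,jotj,orwtm] -> 14 lines: uzm cdymk xra jotj orwtm jazw lhho joqpk ngsd qhpvl ggihq avvuz hzxaj nzwkh
Hunk 3: at line 8 remove [ngsd,qhpvl] add [rkp,uobt] -> 14 lines: uzm cdymk xra jotj orwtm jazw lhho joqpk rkp uobt ggihq avvuz hzxaj nzwkh
Hunk 4: at line 1 remove [cdymk,xra] add [ppyrz,bpgyb] -> 14 lines: uzm ppyrz bpgyb jotj orwtm jazw lhho joqpk rkp uobt ggihq avvuz hzxaj nzwkh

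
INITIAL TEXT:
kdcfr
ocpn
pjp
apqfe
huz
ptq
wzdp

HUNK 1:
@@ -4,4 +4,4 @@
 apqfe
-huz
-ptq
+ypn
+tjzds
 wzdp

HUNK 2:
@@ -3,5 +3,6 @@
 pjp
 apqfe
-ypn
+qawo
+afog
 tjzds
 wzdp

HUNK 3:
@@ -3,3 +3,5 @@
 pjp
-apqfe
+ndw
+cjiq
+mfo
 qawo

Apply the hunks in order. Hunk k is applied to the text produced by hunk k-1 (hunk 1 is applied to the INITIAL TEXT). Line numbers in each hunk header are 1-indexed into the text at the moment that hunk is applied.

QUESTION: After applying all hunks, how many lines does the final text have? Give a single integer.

Hunk 1: at line 4 remove [huz,ptq] add [ypn,tjzds] -> 7 lines: kdcfr ocpn pjp apqfe ypn tjzds wzdp
Hunk 2: at line 3 remove [ypn] add [qawo,afog] -> 8 lines: kdcfr ocpn pjp apqfe qawo afog tjzds wzdp
Hunk 3: at line 3 remove [apqfe] add [ndw,cjiq,mfo] -> 10 lines: kdcfr ocpn pjp ndw cjiq mfo qawo afog tjzds wzdp
Final line count: 10

Answer: 10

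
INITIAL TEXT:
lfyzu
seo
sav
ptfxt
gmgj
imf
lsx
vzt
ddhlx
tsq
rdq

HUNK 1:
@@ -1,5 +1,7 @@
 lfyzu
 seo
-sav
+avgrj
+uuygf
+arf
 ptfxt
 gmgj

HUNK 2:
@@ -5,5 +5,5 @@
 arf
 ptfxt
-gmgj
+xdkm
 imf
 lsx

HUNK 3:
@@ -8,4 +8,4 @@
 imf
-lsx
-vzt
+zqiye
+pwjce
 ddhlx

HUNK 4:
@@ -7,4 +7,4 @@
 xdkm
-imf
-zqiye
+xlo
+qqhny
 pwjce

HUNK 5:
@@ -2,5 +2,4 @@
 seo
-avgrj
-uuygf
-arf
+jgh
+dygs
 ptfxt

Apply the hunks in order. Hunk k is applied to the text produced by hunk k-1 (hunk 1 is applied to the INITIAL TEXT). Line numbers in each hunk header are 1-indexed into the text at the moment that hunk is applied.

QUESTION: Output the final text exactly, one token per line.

Hunk 1: at line 1 remove [sav] add [avgrj,uuygf,arf] -> 13 lines: lfyzu seo avgrj uuygf arf ptfxt gmgj imf lsx vzt ddhlx tsq rdq
Hunk 2: at line 5 remove [gmgj] add [xdkm] -> 13 lines: lfyzu seo avgrj uuygf arf ptfxt xdkm imf lsx vzt ddhlx tsq rdq
Hunk 3: at line 8 remove [lsx,vzt] add [zqiye,pwjce] -> 13 lines: lfyzu seo avgrj uuygf arf ptfxt xdkm imf zqiye pwjce ddhlx tsq rdq
Hunk 4: at line 7 remove [imf,zqiye] add [xlo,qqhny] -> 13 lines: lfyzu seo avgrj uuygf arf ptfxt xdkm xlo qqhny pwjce ddhlx tsq rdq
Hunk 5: at line 2 remove [avgrj,uuygf,arf] add [jgh,dygs] -> 12 lines: lfyzu seo jgh dygs ptfxt xdkm xlo qqhny pwjce ddhlx tsq rdq

Answer: lfyzu
seo
jgh
dygs
ptfxt
xdkm
xlo
qqhny
pwjce
ddhlx
tsq
rdq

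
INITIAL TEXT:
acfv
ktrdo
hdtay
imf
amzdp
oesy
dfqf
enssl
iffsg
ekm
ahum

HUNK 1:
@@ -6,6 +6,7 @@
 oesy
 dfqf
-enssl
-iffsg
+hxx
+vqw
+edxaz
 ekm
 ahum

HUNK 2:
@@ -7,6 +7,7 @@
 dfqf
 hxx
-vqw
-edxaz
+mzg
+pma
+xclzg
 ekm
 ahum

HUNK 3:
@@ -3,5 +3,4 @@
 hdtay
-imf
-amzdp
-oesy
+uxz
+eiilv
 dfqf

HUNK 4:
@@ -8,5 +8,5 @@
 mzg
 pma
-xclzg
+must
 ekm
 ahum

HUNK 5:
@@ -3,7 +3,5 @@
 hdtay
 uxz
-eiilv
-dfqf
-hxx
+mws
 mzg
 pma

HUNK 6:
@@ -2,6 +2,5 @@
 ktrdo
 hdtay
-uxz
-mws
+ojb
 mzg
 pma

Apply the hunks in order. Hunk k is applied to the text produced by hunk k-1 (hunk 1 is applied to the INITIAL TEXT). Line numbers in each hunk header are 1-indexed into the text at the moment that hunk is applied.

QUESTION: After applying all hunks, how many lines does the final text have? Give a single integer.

Hunk 1: at line 6 remove [enssl,iffsg] add [hxx,vqw,edxaz] -> 12 lines: acfv ktrdo hdtay imf amzdp oesy dfqf hxx vqw edxaz ekm ahum
Hunk 2: at line 7 remove [vqw,edxaz] add [mzg,pma,xclzg] -> 13 lines: acfv ktrdo hdtay imf amzdp oesy dfqf hxx mzg pma xclzg ekm ahum
Hunk 3: at line 3 remove [imf,amzdp,oesy] add [uxz,eiilv] -> 12 lines: acfv ktrdo hdtay uxz eiilv dfqf hxx mzg pma xclzg ekm ahum
Hunk 4: at line 8 remove [xclzg] add [must] -> 12 lines: acfv ktrdo hdtay uxz eiilv dfqf hxx mzg pma must ekm ahum
Hunk 5: at line 3 remove [eiilv,dfqf,hxx] add [mws] -> 10 lines: acfv ktrdo hdtay uxz mws mzg pma must ekm ahum
Hunk 6: at line 2 remove [uxz,mws] add [ojb] -> 9 lines: acfv ktrdo hdtay ojb mzg pma must ekm ahum
Final line count: 9

Answer: 9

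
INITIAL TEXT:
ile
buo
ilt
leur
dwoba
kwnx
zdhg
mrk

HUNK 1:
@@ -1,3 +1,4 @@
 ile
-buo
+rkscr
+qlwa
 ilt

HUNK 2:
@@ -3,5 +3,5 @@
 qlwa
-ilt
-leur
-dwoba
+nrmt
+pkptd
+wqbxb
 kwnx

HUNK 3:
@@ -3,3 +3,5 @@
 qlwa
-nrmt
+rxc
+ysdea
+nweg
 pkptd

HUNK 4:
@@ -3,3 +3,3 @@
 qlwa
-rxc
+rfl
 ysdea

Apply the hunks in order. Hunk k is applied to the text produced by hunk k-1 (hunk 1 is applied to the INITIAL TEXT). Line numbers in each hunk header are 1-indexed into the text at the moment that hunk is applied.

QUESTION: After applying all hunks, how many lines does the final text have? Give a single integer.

Answer: 11

Derivation:
Hunk 1: at line 1 remove [buo] add [rkscr,qlwa] -> 9 lines: ile rkscr qlwa ilt leur dwoba kwnx zdhg mrk
Hunk 2: at line 3 remove [ilt,leur,dwoba] add [nrmt,pkptd,wqbxb] -> 9 lines: ile rkscr qlwa nrmt pkptd wqbxb kwnx zdhg mrk
Hunk 3: at line 3 remove [nrmt] add [rxc,ysdea,nweg] -> 11 lines: ile rkscr qlwa rxc ysdea nweg pkptd wqbxb kwnx zdhg mrk
Hunk 4: at line 3 remove [rxc] add [rfl] -> 11 lines: ile rkscr qlwa rfl ysdea nweg pkptd wqbxb kwnx zdhg mrk
Final line count: 11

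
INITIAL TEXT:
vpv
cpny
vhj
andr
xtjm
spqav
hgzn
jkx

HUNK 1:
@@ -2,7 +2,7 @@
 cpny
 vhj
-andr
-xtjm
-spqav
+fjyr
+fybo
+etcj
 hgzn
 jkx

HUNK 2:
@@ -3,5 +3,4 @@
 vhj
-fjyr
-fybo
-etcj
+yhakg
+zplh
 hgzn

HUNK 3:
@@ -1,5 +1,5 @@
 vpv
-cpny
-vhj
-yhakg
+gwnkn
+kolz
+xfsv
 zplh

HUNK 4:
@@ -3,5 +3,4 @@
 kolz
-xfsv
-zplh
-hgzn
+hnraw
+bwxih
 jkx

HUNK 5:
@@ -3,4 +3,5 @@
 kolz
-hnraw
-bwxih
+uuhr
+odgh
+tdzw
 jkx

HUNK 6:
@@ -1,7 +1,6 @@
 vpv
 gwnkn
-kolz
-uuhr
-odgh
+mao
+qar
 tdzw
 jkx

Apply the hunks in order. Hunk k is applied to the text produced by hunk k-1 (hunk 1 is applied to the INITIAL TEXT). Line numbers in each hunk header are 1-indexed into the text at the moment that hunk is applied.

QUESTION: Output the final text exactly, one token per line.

Hunk 1: at line 2 remove [andr,xtjm,spqav] add [fjyr,fybo,etcj] -> 8 lines: vpv cpny vhj fjyr fybo etcj hgzn jkx
Hunk 2: at line 3 remove [fjyr,fybo,etcj] add [yhakg,zplh] -> 7 lines: vpv cpny vhj yhakg zplh hgzn jkx
Hunk 3: at line 1 remove [cpny,vhj,yhakg] add [gwnkn,kolz,xfsv] -> 7 lines: vpv gwnkn kolz xfsv zplh hgzn jkx
Hunk 4: at line 3 remove [xfsv,zplh,hgzn] add [hnraw,bwxih] -> 6 lines: vpv gwnkn kolz hnraw bwxih jkx
Hunk 5: at line 3 remove [hnraw,bwxih] add [uuhr,odgh,tdzw] -> 7 lines: vpv gwnkn kolz uuhr odgh tdzw jkx
Hunk 6: at line 1 remove [kolz,uuhr,odgh] add [mao,qar] -> 6 lines: vpv gwnkn mao qar tdzw jkx

Answer: vpv
gwnkn
mao
qar
tdzw
jkx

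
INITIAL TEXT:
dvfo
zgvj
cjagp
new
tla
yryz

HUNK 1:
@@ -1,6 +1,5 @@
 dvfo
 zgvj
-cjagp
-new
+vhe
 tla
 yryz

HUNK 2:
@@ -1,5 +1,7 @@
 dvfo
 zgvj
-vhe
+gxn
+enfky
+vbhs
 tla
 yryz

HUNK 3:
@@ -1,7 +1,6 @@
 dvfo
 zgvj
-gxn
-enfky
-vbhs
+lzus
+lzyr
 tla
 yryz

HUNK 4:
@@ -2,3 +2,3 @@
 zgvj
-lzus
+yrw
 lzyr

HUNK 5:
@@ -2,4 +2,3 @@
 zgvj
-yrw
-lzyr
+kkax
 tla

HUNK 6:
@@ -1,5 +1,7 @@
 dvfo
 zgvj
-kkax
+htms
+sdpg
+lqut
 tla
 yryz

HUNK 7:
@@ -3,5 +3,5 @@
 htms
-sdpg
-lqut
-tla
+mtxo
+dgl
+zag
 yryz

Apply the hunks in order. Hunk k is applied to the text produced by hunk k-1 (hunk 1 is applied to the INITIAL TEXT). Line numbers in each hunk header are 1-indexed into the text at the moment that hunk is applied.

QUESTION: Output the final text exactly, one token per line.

Hunk 1: at line 1 remove [cjagp,new] add [vhe] -> 5 lines: dvfo zgvj vhe tla yryz
Hunk 2: at line 1 remove [vhe] add [gxn,enfky,vbhs] -> 7 lines: dvfo zgvj gxn enfky vbhs tla yryz
Hunk 3: at line 1 remove [gxn,enfky,vbhs] add [lzus,lzyr] -> 6 lines: dvfo zgvj lzus lzyr tla yryz
Hunk 4: at line 2 remove [lzus] add [yrw] -> 6 lines: dvfo zgvj yrw lzyr tla yryz
Hunk 5: at line 2 remove [yrw,lzyr] add [kkax] -> 5 lines: dvfo zgvj kkax tla yryz
Hunk 6: at line 1 remove [kkax] add [htms,sdpg,lqut] -> 7 lines: dvfo zgvj htms sdpg lqut tla yryz
Hunk 7: at line 3 remove [sdpg,lqut,tla] add [mtxo,dgl,zag] -> 7 lines: dvfo zgvj htms mtxo dgl zag yryz

Answer: dvfo
zgvj
htms
mtxo
dgl
zag
yryz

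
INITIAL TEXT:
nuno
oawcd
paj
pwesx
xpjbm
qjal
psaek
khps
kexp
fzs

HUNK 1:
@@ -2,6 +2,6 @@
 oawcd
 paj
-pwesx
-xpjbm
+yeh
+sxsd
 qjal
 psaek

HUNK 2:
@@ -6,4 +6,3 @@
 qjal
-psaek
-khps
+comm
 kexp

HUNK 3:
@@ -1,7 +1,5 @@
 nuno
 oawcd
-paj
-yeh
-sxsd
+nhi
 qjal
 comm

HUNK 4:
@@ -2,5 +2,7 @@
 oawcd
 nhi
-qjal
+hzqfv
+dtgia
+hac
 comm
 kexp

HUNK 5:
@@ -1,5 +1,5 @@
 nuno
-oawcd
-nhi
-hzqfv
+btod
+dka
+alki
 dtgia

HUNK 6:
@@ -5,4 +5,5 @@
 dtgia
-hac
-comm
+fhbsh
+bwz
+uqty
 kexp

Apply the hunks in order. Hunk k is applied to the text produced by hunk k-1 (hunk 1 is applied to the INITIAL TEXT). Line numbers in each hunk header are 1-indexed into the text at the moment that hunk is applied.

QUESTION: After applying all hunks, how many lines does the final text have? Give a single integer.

Hunk 1: at line 2 remove [pwesx,xpjbm] add [yeh,sxsd] -> 10 lines: nuno oawcd paj yeh sxsd qjal psaek khps kexp fzs
Hunk 2: at line 6 remove [psaek,khps] add [comm] -> 9 lines: nuno oawcd paj yeh sxsd qjal comm kexp fzs
Hunk 3: at line 1 remove [paj,yeh,sxsd] add [nhi] -> 7 lines: nuno oawcd nhi qjal comm kexp fzs
Hunk 4: at line 2 remove [qjal] add [hzqfv,dtgia,hac] -> 9 lines: nuno oawcd nhi hzqfv dtgia hac comm kexp fzs
Hunk 5: at line 1 remove [oawcd,nhi,hzqfv] add [btod,dka,alki] -> 9 lines: nuno btod dka alki dtgia hac comm kexp fzs
Hunk 6: at line 5 remove [hac,comm] add [fhbsh,bwz,uqty] -> 10 lines: nuno btod dka alki dtgia fhbsh bwz uqty kexp fzs
Final line count: 10

Answer: 10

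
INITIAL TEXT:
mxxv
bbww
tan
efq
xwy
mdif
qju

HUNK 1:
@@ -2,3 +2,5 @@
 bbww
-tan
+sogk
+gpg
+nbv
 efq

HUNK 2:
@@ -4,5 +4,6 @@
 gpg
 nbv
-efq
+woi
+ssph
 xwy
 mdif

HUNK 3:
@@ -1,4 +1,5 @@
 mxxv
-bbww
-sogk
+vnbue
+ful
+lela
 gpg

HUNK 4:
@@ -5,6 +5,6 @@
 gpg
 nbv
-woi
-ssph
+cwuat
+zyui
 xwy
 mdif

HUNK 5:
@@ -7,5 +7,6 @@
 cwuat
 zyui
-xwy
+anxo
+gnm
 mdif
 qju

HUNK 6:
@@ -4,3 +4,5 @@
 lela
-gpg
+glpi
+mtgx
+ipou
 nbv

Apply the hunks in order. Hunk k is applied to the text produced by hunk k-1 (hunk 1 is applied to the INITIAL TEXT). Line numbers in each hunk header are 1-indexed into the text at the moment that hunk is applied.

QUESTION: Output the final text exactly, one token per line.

Hunk 1: at line 2 remove [tan] add [sogk,gpg,nbv] -> 9 lines: mxxv bbww sogk gpg nbv efq xwy mdif qju
Hunk 2: at line 4 remove [efq] add [woi,ssph] -> 10 lines: mxxv bbww sogk gpg nbv woi ssph xwy mdif qju
Hunk 3: at line 1 remove [bbww,sogk] add [vnbue,ful,lela] -> 11 lines: mxxv vnbue ful lela gpg nbv woi ssph xwy mdif qju
Hunk 4: at line 5 remove [woi,ssph] add [cwuat,zyui] -> 11 lines: mxxv vnbue ful lela gpg nbv cwuat zyui xwy mdif qju
Hunk 5: at line 7 remove [xwy] add [anxo,gnm] -> 12 lines: mxxv vnbue ful lela gpg nbv cwuat zyui anxo gnm mdif qju
Hunk 6: at line 4 remove [gpg] add [glpi,mtgx,ipou] -> 14 lines: mxxv vnbue ful lela glpi mtgx ipou nbv cwuat zyui anxo gnm mdif qju

Answer: mxxv
vnbue
ful
lela
glpi
mtgx
ipou
nbv
cwuat
zyui
anxo
gnm
mdif
qju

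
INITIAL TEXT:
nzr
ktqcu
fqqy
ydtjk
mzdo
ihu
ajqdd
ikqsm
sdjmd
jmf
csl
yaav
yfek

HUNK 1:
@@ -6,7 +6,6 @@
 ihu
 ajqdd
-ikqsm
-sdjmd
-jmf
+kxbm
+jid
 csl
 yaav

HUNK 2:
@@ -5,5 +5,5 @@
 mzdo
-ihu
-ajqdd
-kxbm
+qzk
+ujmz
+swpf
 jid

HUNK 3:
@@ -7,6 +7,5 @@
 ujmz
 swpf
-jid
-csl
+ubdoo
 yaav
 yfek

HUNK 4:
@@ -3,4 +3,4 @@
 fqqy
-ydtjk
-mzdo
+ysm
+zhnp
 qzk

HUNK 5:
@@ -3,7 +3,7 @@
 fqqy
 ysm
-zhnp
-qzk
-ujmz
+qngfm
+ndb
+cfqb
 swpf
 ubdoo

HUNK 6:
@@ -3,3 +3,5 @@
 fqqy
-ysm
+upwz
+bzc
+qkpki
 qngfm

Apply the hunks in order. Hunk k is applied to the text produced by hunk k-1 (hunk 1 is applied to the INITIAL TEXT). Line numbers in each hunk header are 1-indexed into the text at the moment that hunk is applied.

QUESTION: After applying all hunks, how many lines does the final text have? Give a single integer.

Hunk 1: at line 6 remove [ikqsm,sdjmd,jmf] add [kxbm,jid] -> 12 lines: nzr ktqcu fqqy ydtjk mzdo ihu ajqdd kxbm jid csl yaav yfek
Hunk 2: at line 5 remove [ihu,ajqdd,kxbm] add [qzk,ujmz,swpf] -> 12 lines: nzr ktqcu fqqy ydtjk mzdo qzk ujmz swpf jid csl yaav yfek
Hunk 3: at line 7 remove [jid,csl] add [ubdoo] -> 11 lines: nzr ktqcu fqqy ydtjk mzdo qzk ujmz swpf ubdoo yaav yfek
Hunk 4: at line 3 remove [ydtjk,mzdo] add [ysm,zhnp] -> 11 lines: nzr ktqcu fqqy ysm zhnp qzk ujmz swpf ubdoo yaav yfek
Hunk 5: at line 3 remove [zhnp,qzk,ujmz] add [qngfm,ndb,cfqb] -> 11 lines: nzr ktqcu fqqy ysm qngfm ndb cfqb swpf ubdoo yaav yfek
Hunk 6: at line 3 remove [ysm] add [upwz,bzc,qkpki] -> 13 lines: nzr ktqcu fqqy upwz bzc qkpki qngfm ndb cfqb swpf ubdoo yaav yfek
Final line count: 13

Answer: 13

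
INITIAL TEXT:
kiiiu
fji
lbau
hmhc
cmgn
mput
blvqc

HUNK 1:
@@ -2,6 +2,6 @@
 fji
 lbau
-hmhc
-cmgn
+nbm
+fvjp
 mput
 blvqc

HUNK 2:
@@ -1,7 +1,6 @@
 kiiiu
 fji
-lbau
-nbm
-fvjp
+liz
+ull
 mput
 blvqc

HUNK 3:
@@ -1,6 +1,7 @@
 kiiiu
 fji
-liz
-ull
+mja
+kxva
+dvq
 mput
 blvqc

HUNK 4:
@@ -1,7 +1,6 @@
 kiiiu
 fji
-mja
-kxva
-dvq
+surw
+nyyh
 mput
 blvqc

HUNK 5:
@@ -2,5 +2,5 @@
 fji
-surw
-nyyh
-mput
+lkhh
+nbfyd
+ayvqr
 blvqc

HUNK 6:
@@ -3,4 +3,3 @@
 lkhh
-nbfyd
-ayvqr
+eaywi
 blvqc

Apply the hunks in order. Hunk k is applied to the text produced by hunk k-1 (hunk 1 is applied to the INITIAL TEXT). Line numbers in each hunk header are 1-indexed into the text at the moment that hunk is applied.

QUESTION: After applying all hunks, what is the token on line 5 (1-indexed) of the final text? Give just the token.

Hunk 1: at line 2 remove [hmhc,cmgn] add [nbm,fvjp] -> 7 lines: kiiiu fji lbau nbm fvjp mput blvqc
Hunk 2: at line 1 remove [lbau,nbm,fvjp] add [liz,ull] -> 6 lines: kiiiu fji liz ull mput blvqc
Hunk 3: at line 1 remove [liz,ull] add [mja,kxva,dvq] -> 7 lines: kiiiu fji mja kxva dvq mput blvqc
Hunk 4: at line 1 remove [mja,kxva,dvq] add [surw,nyyh] -> 6 lines: kiiiu fji surw nyyh mput blvqc
Hunk 5: at line 2 remove [surw,nyyh,mput] add [lkhh,nbfyd,ayvqr] -> 6 lines: kiiiu fji lkhh nbfyd ayvqr blvqc
Hunk 6: at line 3 remove [nbfyd,ayvqr] add [eaywi] -> 5 lines: kiiiu fji lkhh eaywi blvqc
Final line 5: blvqc

Answer: blvqc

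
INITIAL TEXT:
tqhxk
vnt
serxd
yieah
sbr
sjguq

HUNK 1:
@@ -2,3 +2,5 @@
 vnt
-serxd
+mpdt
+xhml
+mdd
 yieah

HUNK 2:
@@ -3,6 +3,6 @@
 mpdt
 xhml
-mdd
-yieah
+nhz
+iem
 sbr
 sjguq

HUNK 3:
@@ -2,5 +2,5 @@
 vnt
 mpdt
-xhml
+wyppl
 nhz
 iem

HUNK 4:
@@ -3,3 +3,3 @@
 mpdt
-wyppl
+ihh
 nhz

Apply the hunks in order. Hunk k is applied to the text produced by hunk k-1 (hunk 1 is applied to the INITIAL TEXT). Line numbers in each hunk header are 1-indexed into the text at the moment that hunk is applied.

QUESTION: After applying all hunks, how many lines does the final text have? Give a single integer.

Answer: 8

Derivation:
Hunk 1: at line 2 remove [serxd] add [mpdt,xhml,mdd] -> 8 lines: tqhxk vnt mpdt xhml mdd yieah sbr sjguq
Hunk 2: at line 3 remove [mdd,yieah] add [nhz,iem] -> 8 lines: tqhxk vnt mpdt xhml nhz iem sbr sjguq
Hunk 3: at line 2 remove [xhml] add [wyppl] -> 8 lines: tqhxk vnt mpdt wyppl nhz iem sbr sjguq
Hunk 4: at line 3 remove [wyppl] add [ihh] -> 8 lines: tqhxk vnt mpdt ihh nhz iem sbr sjguq
Final line count: 8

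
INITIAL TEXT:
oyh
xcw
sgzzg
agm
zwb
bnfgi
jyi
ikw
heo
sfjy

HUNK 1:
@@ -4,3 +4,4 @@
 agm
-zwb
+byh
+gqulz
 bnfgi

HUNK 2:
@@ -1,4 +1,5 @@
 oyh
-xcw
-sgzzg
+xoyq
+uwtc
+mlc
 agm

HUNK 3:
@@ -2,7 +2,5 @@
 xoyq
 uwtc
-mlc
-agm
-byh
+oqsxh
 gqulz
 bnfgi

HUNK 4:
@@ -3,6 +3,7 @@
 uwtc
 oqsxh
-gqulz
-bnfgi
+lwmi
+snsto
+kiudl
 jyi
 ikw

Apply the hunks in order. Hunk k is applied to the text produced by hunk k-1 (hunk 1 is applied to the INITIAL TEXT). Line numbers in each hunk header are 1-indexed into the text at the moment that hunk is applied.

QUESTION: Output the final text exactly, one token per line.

Hunk 1: at line 4 remove [zwb] add [byh,gqulz] -> 11 lines: oyh xcw sgzzg agm byh gqulz bnfgi jyi ikw heo sfjy
Hunk 2: at line 1 remove [xcw,sgzzg] add [xoyq,uwtc,mlc] -> 12 lines: oyh xoyq uwtc mlc agm byh gqulz bnfgi jyi ikw heo sfjy
Hunk 3: at line 2 remove [mlc,agm,byh] add [oqsxh] -> 10 lines: oyh xoyq uwtc oqsxh gqulz bnfgi jyi ikw heo sfjy
Hunk 4: at line 3 remove [gqulz,bnfgi] add [lwmi,snsto,kiudl] -> 11 lines: oyh xoyq uwtc oqsxh lwmi snsto kiudl jyi ikw heo sfjy

Answer: oyh
xoyq
uwtc
oqsxh
lwmi
snsto
kiudl
jyi
ikw
heo
sfjy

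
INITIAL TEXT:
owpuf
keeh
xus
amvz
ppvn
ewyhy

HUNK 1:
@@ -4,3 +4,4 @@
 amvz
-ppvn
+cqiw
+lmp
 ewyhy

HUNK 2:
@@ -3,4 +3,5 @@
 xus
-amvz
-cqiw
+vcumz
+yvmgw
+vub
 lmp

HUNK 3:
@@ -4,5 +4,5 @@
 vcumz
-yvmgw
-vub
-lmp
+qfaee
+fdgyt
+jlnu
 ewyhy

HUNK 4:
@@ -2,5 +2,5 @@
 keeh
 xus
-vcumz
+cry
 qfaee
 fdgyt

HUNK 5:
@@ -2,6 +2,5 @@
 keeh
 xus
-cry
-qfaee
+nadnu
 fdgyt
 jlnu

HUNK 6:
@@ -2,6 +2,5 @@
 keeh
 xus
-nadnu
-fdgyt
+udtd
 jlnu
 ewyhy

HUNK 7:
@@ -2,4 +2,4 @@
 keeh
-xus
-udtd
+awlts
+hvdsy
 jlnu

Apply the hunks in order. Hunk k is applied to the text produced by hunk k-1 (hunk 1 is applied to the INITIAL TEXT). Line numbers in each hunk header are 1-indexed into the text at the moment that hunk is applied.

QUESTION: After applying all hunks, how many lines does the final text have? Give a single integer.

Hunk 1: at line 4 remove [ppvn] add [cqiw,lmp] -> 7 lines: owpuf keeh xus amvz cqiw lmp ewyhy
Hunk 2: at line 3 remove [amvz,cqiw] add [vcumz,yvmgw,vub] -> 8 lines: owpuf keeh xus vcumz yvmgw vub lmp ewyhy
Hunk 3: at line 4 remove [yvmgw,vub,lmp] add [qfaee,fdgyt,jlnu] -> 8 lines: owpuf keeh xus vcumz qfaee fdgyt jlnu ewyhy
Hunk 4: at line 2 remove [vcumz] add [cry] -> 8 lines: owpuf keeh xus cry qfaee fdgyt jlnu ewyhy
Hunk 5: at line 2 remove [cry,qfaee] add [nadnu] -> 7 lines: owpuf keeh xus nadnu fdgyt jlnu ewyhy
Hunk 6: at line 2 remove [nadnu,fdgyt] add [udtd] -> 6 lines: owpuf keeh xus udtd jlnu ewyhy
Hunk 7: at line 2 remove [xus,udtd] add [awlts,hvdsy] -> 6 lines: owpuf keeh awlts hvdsy jlnu ewyhy
Final line count: 6

Answer: 6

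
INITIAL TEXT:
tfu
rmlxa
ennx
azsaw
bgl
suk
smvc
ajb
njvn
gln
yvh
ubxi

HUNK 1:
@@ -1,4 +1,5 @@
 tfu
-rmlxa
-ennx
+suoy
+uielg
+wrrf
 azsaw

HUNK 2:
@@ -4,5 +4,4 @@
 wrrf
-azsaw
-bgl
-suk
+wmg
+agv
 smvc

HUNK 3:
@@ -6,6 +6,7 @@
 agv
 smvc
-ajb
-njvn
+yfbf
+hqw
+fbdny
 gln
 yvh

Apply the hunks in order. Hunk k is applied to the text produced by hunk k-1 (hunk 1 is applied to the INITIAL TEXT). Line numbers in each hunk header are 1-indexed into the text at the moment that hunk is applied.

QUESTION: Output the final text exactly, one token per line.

Answer: tfu
suoy
uielg
wrrf
wmg
agv
smvc
yfbf
hqw
fbdny
gln
yvh
ubxi

Derivation:
Hunk 1: at line 1 remove [rmlxa,ennx] add [suoy,uielg,wrrf] -> 13 lines: tfu suoy uielg wrrf azsaw bgl suk smvc ajb njvn gln yvh ubxi
Hunk 2: at line 4 remove [azsaw,bgl,suk] add [wmg,agv] -> 12 lines: tfu suoy uielg wrrf wmg agv smvc ajb njvn gln yvh ubxi
Hunk 3: at line 6 remove [ajb,njvn] add [yfbf,hqw,fbdny] -> 13 lines: tfu suoy uielg wrrf wmg agv smvc yfbf hqw fbdny gln yvh ubxi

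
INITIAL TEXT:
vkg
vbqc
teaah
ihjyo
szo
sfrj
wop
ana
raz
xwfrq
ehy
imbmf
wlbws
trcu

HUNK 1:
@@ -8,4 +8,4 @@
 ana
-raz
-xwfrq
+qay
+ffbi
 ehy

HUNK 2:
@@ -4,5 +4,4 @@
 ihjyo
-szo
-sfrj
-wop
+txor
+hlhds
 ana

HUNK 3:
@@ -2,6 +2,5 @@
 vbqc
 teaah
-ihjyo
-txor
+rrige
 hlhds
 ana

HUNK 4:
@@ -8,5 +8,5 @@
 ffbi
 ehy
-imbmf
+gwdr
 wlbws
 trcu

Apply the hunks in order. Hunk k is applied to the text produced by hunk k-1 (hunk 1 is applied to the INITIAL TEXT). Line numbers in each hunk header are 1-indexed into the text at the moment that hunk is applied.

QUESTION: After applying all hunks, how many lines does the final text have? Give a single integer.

Answer: 12

Derivation:
Hunk 1: at line 8 remove [raz,xwfrq] add [qay,ffbi] -> 14 lines: vkg vbqc teaah ihjyo szo sfrj wop ana qay ffbi ehy imbmf wlbws trcu
Hunk 2: at line 4 remove [szo,sfrj,wop] add [txor,hlhds] -> 13 lines: vkg vbqc teaah ihjyo txor hlhds ana qay ffbi ehy imbmf wlbws trcu
Hunk 3: at line 2 remove [ihjyo,txor] add [rrige] -> 12 lines: vkg vbqc teaah rrige hlhds ana qay ffbi ehy imbmf wlbws trcu
Hunk 4: at line 8 remove [imbmf] add [gwdr] -> 12 lines: vkg vbqc teaah rrige hlhds ana qay ffbi ehy gwdr wlbws trcu
Final line count: 12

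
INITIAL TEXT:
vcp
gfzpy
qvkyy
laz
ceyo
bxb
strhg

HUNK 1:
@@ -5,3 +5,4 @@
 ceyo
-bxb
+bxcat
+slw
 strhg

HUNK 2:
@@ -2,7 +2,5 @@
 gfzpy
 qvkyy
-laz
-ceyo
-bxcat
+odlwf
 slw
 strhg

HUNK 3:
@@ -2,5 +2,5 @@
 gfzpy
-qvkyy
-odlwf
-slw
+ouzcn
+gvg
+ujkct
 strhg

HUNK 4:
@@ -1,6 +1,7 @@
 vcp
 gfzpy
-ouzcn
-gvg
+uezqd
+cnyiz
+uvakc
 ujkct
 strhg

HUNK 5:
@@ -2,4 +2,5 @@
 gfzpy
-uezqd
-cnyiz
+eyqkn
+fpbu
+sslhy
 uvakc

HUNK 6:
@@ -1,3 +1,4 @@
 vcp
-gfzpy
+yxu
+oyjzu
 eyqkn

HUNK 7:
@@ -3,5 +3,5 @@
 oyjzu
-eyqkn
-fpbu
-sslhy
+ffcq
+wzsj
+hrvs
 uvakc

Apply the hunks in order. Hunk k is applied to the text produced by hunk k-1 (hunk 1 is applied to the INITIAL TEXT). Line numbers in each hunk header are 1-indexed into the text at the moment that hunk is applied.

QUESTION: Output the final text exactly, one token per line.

Hunk 1: at line 5 remove [bxb] add [bxcat,slw] -> 8 lines: vcp gfzpy qvkyy laz ceyo bxcat slw strhg
Hunk 2: at line 2 remove [laz,ceyo,bxcat] add [odlwf] -> 6 lines: vcp gfzpy qvkyy odlwf slw strhg
Hunk 3: at line 2 remove [qvkyy,odlwf,slw] add [ouzcn,gvg,ujkct] -> 6 lines: vcp gfzpy ouzcn gvg ujkct strhg
Hunk 4: at line 1 remove [ouzcn,gvg] add [uezqd,cnyiz,uvakc] -> 7 lines: vcp gfzpy uezqd cnyiz uvakc ujkct strhg
Hunk 5: at line 2 remove [uezqd,cnyiz] add [eyqkn,fpbu,sslhy] -> 8 lines: vcp gfzpy eyqkn fpbu sslhy uvakc ujkct strhg
Hunk 6: at line 1 remove [gfzpy] add [yxu,oyjzu] -> 9 lines: vcp yxu oyjzu eyqkn fpbu sslhy uvakc ujkct strhg
Hunk 7: at line 3 remove [eyqkn,fpbu,sslhy] add [ffcq,wzsj,hrvs] -> 9 lines: vcp yxu oyjzu ffcq wzsj hrvs uvakc ujkct strhg

Answer: vcp
yxu
oyjzu
ffcq
wzsj
hrvs
uvakc
ujkct
strhg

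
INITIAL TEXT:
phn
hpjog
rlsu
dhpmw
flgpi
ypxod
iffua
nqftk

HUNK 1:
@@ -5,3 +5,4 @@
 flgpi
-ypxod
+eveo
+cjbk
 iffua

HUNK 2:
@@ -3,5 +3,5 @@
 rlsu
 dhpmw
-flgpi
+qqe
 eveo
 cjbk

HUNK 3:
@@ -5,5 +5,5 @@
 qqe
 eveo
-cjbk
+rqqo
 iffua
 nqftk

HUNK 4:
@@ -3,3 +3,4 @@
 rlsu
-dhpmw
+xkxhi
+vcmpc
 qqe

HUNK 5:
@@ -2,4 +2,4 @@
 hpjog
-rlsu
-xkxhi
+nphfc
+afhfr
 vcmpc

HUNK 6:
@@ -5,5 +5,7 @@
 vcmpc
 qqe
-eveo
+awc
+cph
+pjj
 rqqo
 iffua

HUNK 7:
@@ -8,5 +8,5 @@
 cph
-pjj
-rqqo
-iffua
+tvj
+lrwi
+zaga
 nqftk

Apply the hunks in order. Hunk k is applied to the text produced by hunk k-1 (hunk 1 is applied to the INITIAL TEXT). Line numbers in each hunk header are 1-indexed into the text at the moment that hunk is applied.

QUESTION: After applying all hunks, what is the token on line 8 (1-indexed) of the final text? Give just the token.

Answer: cph

Derivation:
Hunk 1: at line 5 remove [ypxod] add [eveo,cjbk] -> 9 lines: phn hpjog rlsu dhpmw flgpi eveo cjbk iffua nqftk
Hunk 2: at line 3 remove [flgpi] add [qqe] -> 9 lines: phn hpjog rlsu dhpmw qqe eveo cjbk iffua nqftk
Hunk 3: at line 5 remove [cjbk] add [rqqo] -> 9 lines: phn hpjog rlsu dhpmw qqe eveo rqqo iffua nqftk
Hunk 4: at line 3 remove [dhpmw] add [xkxhi,vcmpc] -> 10 lines: phn hpjog rlsu xkxhi vcmpc qqe eveo rqqo iffua nqftk
Hunk 5: at line 2 remove [rlsu,xkxhi] add [nphfc,afhfr] -> 10 lines: phn hpjog nphfc afhfr vcmpc qqe eveo rqqo iffua nqftk
Hunk 6: at line 5 remove [eveo] add [awc,cph,pjj] -> 12 lines: phn hpjog nphfc afhfr vcmpc qqe awc cph pjj rqqo iffua nqftk
Hunk 7: at line 8 remove [pjj,rqqo,iffua] add [tvj,lrwi,zaga] -> 12 lines: phn hpjog nphfc afhfr vcmpc qqe awc cph tvj lrwi zaga nqftk
Final line 8: cph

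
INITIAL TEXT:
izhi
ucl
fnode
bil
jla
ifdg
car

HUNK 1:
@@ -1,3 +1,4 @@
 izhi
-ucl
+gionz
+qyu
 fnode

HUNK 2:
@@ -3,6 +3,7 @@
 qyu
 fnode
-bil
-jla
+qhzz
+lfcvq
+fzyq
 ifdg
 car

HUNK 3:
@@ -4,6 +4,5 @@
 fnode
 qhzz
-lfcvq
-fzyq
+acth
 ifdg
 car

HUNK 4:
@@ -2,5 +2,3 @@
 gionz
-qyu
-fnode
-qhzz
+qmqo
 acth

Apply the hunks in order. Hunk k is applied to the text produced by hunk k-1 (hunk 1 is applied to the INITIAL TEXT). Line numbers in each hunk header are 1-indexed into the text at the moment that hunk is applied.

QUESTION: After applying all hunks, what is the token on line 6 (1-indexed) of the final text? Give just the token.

Hunk 1: at line 1 remove [ucl] add [gionz,qyu] -> 8 lines: izhi gionz qyu fnode bil jla ifdg car
Hunk 2: at line 3 remove [bil,jla] add [qhzz,lfcvq,fzyq] -> 9 lines: izhi gionz qyu fnode qhzz lfcvq fzyq ifdg car
Hunk 3: at line 4 remove [lfcvq,fzyq] add [acth] -> 8 lines: izhi gionz qyu fnode qhzz acth ifdg car
Hunk 4: at line 2 remove [qyu,fnode,qhzz] add [qmqo] -> 6 lines: izhi gionz qmqo acth ifdg car
Final line 6: car

Answer: car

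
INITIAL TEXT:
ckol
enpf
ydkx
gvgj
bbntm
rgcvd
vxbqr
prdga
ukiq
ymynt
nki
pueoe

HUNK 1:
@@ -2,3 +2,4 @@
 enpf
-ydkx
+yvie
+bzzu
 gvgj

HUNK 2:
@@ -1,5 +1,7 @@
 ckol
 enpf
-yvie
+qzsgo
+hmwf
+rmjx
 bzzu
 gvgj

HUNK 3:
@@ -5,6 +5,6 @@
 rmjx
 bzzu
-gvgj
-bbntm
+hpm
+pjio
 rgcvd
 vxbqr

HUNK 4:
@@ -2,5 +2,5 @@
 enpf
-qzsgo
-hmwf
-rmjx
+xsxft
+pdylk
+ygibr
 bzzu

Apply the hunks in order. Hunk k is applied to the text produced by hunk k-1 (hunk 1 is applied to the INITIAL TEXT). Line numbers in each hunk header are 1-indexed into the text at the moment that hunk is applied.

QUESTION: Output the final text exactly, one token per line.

Hunk 1: at line 2 remove [ydkx] add [yvie,bzzu] -> 13 lines: ckol enpf yvie bzzu gvgj bbntm rgcvd vxbqr prdga ukiq ymynt nki pueoe
Hunk 2: at line 1 remove [yvie] add [qzsgo,hmwf,rmjx] -> 15 lines: ckol enpf qzsgo hmwf rmjx bzzu gvgj bbntm rgcvd vxbqr prdga ukiq ymynt nki pueoe
Hunk 3: at line 5 remove [gvgj,bbntm] add [hpm,pjio] -> 15 lines: ckol enpf qzsgo hmwf rmjx bzzu hpm pjio rgcvd vxbqr prdga ukiq ymynt nki pueoe
Hunk 4: at line 2 remove [qzsgo,hmwf,rmjx] add [xsxft,pdylk,ygibr] -> 15 lines: ckol enpf xsxft pdylk ygibr bzzu hpm pjio rgcvd vxbqr prdga ukiq ymynt nki pueoe

Answer: ckol
enpf
xsxft
pdylk
ygibr
bzzu
hpm
pjio
rgcvd
vxbqr
prdga
ukiq
ymynt
nki
pueoe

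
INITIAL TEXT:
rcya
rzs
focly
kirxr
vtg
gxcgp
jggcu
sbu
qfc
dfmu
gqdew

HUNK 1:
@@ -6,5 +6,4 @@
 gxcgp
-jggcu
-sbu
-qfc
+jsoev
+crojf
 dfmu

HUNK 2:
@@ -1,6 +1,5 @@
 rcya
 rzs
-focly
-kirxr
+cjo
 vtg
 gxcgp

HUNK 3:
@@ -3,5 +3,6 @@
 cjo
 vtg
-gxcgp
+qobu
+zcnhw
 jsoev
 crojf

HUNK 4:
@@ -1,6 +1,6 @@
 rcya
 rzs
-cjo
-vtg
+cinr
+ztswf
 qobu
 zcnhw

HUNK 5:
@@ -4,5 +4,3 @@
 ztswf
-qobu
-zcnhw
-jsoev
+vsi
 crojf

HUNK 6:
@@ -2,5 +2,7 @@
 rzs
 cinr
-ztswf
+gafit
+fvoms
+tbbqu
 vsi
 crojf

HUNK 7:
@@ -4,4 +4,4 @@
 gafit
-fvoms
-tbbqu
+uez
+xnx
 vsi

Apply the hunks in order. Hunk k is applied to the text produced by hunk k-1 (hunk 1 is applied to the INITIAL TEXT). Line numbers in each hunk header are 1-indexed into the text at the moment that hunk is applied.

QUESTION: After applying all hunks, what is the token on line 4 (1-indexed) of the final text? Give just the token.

Hunk 1: at line 6 remove [jggcu,sbu,qfc] add [jsoev,crojf] -> 10 lines: rcya rzs focly kirxr vtg gxcgp jsoev crojf dfmu gqdew
Hunk 2: at line 1 remove [focly,kirxr] add [cjo] -> 9 lines: rcya rzs cjo vtg gxcgp jsoev crojf dfmu gqdew
Hunk 3: at line 3 remove [gxcgp] add [qobu,zcnhw] -> 10 lines: rcya rzs cjo vtg qobu zcnhw jsoev crojf dfmu gqdew
Hunk 4: at line 1 remove [cjo,vtg] add [cinr,ztswf] -> 10 lines: rcya rzs cinr ztswf qobu zcnhw jsoev crojf dfmu gqdew
Hunk 5: at line 4 remove [qobu,zcnhw,jsoev] add [vsi] -> 8 lines: rcya rzs cinr ztswf vsi crojf dfmu gqdew
Hunk 6: at line 2 remove [ztswf] add [gafit,fvoms,tbbqu] -> 10 lines: rcya rzs cinr gafit fvoms tbbqu vsi crojf dfmu gqdew
Hunk 7: at line 4 remove [fvoms,tbbqu] add [uez,xnx] -> 10 lines: rcya rzs cinr gafit uez xnx vsi crojf dfmu gqdew
Final line 4: gafit

Answer: gafit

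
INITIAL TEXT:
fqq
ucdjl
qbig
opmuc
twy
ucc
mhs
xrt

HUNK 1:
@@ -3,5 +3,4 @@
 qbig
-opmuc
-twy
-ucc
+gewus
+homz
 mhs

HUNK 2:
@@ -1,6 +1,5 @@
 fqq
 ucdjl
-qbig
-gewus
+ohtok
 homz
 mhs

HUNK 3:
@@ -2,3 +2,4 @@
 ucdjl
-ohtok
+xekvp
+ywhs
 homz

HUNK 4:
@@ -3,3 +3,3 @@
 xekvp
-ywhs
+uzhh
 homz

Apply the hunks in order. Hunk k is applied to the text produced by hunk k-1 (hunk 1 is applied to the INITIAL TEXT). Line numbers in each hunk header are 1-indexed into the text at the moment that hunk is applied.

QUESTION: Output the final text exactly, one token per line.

Answer: fqq
ucdjl
xekvp
uzhh
homz
mhs
xrt

Derivation:
Hunk 1: at line 3 remove [opmuc,twy,ucc] add [gewus,homz] -> 7 lines: fqq ucdjl qbig gewus homz mhs xrt
Hunk 2: at line 1 remove [qbig,gewus] add [ohtok] -> 6 lines: fqq ucdjl ohtok homz mhs xrt
Hunk 3: at line 2 remove [ohtok] add [xekvp,ywhs] -> 7 lines: fqq ucdjl xekvp ywhs homz mhs xrt
Hunk 4: at line 3 remove [ywhs] add [uzhh] -> 7 lines: fqq ucdjl xekvp uzhh homz mhs xrt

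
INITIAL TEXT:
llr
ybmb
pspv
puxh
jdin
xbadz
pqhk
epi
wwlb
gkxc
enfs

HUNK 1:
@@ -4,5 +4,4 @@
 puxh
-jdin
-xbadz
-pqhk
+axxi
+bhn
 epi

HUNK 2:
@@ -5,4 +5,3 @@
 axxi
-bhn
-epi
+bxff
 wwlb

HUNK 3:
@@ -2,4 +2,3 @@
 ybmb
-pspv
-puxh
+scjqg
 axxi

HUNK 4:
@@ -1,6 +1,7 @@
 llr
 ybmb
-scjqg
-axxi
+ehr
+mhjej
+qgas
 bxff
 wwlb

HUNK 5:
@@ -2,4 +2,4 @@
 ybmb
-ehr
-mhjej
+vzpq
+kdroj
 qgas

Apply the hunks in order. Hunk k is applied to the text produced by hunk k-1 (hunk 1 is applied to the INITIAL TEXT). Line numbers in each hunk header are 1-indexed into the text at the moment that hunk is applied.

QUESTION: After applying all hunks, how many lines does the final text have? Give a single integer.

Answer: 9

Derivation:
Hunk 1: at line 4 remove [jdin,xbadz,pqhk] add [axxi,bhn] -> 10 lines: llr ybmb pspv puxh axxi bhn epi wwlb gkxc enfs
Hunk 2: at line 5 remove [bhn,epi] add [bxff] -> 9 lines: llr ybmb pspv puxh axxi bxff wwlb gkxc enfs
Hunk 3: at line 2 remove [pspv,puxh] add [scjqg] -> 8 lines: llr ybmb scjqg axxi bxff wwlb gkxc enfs
Hunk 4: at line 1 remove [scjqg,axxi] add [ehr,mhjej,qgas] -> 9 lines: llr ybmb ehr mhjej qgas bxff wwlb gkxc enfs
Hunk 5: at line 2 remove [ehr,mhjej] add [vzpq,kdroj] -> 9 lines: llr ybmb vzpq kdroj qgas bxff wwlb gkxc enfs
Final line count: 9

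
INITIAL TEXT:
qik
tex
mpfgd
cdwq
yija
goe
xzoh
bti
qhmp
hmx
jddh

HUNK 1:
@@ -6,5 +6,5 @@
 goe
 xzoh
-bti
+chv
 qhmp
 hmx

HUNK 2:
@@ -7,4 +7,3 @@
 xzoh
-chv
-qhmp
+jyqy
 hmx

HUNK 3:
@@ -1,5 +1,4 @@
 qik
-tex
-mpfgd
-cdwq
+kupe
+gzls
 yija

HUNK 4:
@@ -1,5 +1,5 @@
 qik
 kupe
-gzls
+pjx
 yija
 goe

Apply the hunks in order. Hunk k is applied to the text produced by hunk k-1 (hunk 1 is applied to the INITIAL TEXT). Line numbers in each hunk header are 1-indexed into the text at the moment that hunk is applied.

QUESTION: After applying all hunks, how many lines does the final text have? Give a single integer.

Hunk 1: at line 6 remove [bti] add [chv] -> 11 lines: qik tex mpfgd cdwq yija goe xzoh chv qhmp hmx jddh
Hunk 2: at line 7 remove [chv,qhmp] add [jyqy] -> 10 lines: qik tex mpfgd cdwq yija goe xzoh jyqy hmx jddh
Hunk 3: at line 1 remove [tex,mpfgd,cdwq] add [kupe,gzls] -> 9 lines: qik kupe gzls yija goe xzoh jyqy hmx jddh
Hunk 4: at line 1 remove [gzls] add [pjx] -> 9 lines: qik kupe pjx yija goe xzoh jyqy hmx jddh
Final line count: 9

Answer: 9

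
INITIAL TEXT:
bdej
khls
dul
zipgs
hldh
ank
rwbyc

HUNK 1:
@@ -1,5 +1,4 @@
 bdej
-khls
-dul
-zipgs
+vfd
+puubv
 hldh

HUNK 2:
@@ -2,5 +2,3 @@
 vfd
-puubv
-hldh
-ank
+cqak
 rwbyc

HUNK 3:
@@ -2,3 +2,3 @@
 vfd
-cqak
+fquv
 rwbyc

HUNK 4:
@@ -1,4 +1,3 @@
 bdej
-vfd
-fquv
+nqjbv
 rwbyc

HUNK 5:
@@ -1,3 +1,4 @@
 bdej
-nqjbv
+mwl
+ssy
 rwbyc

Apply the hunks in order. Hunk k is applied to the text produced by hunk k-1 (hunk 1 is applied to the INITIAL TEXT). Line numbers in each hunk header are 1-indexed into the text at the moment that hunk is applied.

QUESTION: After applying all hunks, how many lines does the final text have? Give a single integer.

Answer: 4

Derivation:
Hunk 1: at line 1 remove [khls,dul,zipgs] add [vfd,puubv] -> 6 lines: bdej vfd puubv hldh ank rwbyc
Hunk 2: at line 2 remove [puubv,hldh,ank] add [cqak] -> 4 lines: bdej vfd cqak rwbyc
Hunk 3: at line 2 remove [cqak] add [fquv] -> 4 lines: bdej vfd fquv rwbyc
Hunk 4: at line 1 remove [vfd,fquv] add [nqjbv] -> 3 lines: bdej nqjbv rwbyc
Hunk 5: at line 1 remove [nqjbv] add [mwl,ssy] -> 4 lines: bdej mwl ssy rwbyc
Final line count: 4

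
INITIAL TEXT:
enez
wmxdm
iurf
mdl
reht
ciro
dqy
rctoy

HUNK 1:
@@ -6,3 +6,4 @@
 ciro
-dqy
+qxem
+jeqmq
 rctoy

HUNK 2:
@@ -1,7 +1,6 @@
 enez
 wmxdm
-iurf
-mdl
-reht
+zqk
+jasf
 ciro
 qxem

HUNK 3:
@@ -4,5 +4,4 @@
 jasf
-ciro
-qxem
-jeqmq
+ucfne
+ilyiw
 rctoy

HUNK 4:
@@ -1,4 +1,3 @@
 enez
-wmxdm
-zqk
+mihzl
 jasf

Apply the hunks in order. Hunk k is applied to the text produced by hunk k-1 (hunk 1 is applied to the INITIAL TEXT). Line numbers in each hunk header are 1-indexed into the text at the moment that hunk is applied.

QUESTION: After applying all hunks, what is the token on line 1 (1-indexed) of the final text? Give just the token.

Answer: enez

Derivation:
Hunk 1: at line 6 remove [dqy] add [qxem,jeqmq] -> 9 lines: enez wmxdm iurf mdl reht ciro qxem jeqmq rctoy
Hunk 2: at line 1 remove [iurf,mdl,reht] add [zqk,jasf] -> 8 lines: enez wmxdm zqk jasf ciro qxem jeqmq rctoy
Hunk 3: at line 4 remove [ciro,qxem,jeqmq] add [ucfne,ilyiw] -> 7 lines: enez wmxdm zqk jasf ucfne ilyiw rctoy
Hunk 4: at line 1 remove [wmxdm,zqk] add [mihzl] -> 6 lines: enez mihzl jasf ucfne ilyiw rctoy
Final line 1: enez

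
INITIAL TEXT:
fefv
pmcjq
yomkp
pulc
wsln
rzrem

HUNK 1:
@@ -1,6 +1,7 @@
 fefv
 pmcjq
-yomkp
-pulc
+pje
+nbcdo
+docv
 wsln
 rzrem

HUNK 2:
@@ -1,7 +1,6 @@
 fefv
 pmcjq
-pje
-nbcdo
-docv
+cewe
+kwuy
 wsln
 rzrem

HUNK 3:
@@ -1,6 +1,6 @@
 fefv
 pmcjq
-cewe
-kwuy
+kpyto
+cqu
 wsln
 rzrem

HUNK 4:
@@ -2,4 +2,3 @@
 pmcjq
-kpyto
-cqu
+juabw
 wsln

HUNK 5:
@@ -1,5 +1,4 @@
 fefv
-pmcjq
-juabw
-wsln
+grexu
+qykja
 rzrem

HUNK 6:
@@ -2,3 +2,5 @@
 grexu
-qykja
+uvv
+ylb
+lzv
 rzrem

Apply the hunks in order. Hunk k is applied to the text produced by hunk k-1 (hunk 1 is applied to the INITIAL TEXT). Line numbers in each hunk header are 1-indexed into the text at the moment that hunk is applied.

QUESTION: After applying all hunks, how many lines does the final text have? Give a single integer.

Answer: 6

Derivation:
Hunk 1: at line 1 remove [yomkp,pulc] add [pje,nbcdo,docv] -> 7 lines: fefv pmcjq pje nbcdo docv wsln rzrem
Hunk 2: at line 1 remove [pje,nbcdo,docv] add [cewe,kwuy] -> 6 lines: fefv pmcjq cewe kwuy wsln rzrem
Hunk 3: at line 1 remove [cewe,kwuy] add [kpyto,cqu] -> 6 lines: fefv pmcjq kpyto cqu wsln rzrem
Hunk 4: at line 2 remove [kpyto,cqu] add [juabw] -> 5 lines: fefv pmcjq juabw wsln rzrem
Hunk 5: at line 1 remove [pmcjq,juabw,wsln] add [grexu,qykja] -> 4 lines: fefv grexu qykja rzrem
Hunk 6: at line 2 remove [qykja] add [uvv,ylb,lzv] -> 6 lines: fefv grexu uvv ylb lzv rzrem
Final line count: 6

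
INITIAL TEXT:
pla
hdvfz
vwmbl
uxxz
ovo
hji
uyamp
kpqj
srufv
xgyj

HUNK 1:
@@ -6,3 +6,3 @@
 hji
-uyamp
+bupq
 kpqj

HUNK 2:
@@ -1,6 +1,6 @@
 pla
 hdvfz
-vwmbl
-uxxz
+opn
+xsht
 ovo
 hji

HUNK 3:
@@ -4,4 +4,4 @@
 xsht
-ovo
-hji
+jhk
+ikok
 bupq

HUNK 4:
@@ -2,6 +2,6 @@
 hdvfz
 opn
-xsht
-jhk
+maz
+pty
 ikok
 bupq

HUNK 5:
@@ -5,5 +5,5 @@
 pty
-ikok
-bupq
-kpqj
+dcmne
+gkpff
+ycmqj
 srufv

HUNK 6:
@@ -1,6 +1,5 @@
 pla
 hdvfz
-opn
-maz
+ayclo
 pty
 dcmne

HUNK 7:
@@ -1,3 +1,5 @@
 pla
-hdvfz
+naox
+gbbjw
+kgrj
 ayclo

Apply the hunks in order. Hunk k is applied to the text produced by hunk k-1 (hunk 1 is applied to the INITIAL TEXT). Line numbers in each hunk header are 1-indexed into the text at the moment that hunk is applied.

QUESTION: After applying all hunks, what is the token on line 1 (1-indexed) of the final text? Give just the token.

Answer: pla

Derivation:
Hunk 1: at line 6 remove [uyamp] add [bupq] -> 10 lines: pla hdvfz vwmbl uxxz ovo hji bupq kpqj srufv xgyj
Hunk 2: at line 1 remove [vwmbl,uxxz] add [opn,xsht] -> 10 lines: pla hdvfz opn xsht ovo hji bupq kpqj srufv xgyj
Hunk 3: at line 4 remove [ovo,hji] add [jhk,ikok] -> 10 lines: pla hdvfz opn xsht jhk ikok bupq kpqj srufv xgyj
Hunk 4: at line 2 remove [xsht,jhk] add [maz,pty] -> 10 lines: pla hdvfz opn maz pty ikok bupq kpqj srufv xgyj
Hunk 5: at line 5 remove [ikok,bupq,kpqj] add [dcmne,gkpff,ycmqj] -> 10 lines: pla hdvfz opn maz pty dcmne gkpff ycmqj srufv xgyj
Hunk 6: at line 1 remove [opn,maz] add [ayclo] -> 9 lines: pla hdvfz ayclo pty dcmne gkpff ycmqj srufv xgyj
Hunk 7: at line 1 remove [hdvfz] add [naox,gbbjw,kgrj] -> 11 lines: pla naox gbbjw kgrj ayclo pty dcmne gkpff ycmqj srufv xgyj
Final line 1: pla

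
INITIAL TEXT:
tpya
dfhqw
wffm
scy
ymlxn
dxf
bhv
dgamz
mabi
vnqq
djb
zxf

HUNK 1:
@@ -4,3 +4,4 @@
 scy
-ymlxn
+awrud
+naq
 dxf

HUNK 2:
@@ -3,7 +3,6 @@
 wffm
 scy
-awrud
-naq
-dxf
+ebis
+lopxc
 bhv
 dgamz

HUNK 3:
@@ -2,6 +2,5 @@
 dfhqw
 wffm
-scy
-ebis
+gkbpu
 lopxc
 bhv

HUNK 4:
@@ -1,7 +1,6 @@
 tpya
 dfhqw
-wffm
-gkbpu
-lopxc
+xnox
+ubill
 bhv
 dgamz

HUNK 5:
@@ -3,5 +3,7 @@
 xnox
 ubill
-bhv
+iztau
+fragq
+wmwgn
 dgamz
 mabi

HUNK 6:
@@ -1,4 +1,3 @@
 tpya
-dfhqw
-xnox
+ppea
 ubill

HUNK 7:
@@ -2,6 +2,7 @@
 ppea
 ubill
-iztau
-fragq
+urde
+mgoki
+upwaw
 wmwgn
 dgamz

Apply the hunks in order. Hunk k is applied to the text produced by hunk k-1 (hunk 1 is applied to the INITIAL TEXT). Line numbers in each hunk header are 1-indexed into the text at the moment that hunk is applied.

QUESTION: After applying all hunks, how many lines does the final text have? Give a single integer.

Hunk 1: at line 4 remove [ymlxn] add [awrud,naq] -> 13 lines: tpya dfhqw wffm scy awrud naq dxf bhv dgamz mabi vnqq djb zxf
Hunk 2: at line 3 remove [awrud,naq,dxf] add [ebis,lopxc] -> 12 lines: tpya dfhqw wffm scy ebis lopxc bhv dgamz mabi vnqq djb zxf
Hunk 3: at line 2 remove [scy,ebis] add [gkbpu] -> 11 lines: tpya dfhqw wffm gkbpu lopxc bhv dgamz mabi vnqq djb zxf
Hunk 4: at line 1 remove [wffm,gkbpu,lopxc] add [xnox,ubill] -> 10 lines: tpya dfhqw xnox ubill bhv dgamz mabi vnqq djb zxf
Hunk 5: at line 3 remove [bhv] add [iztau,fragq,wmwgn] -> 12 lines: tpya dfhqw xnox ubill iztau fragq wmwgn dgamz mabi vnqq djb zxf
Hunk 6: at line 1 remove [dfhqw,xnox] add [ppea] -> 11 lines: tpya ppea ubill iztau fragq wmwgn dgamz mabi vnqq djb zxf
Hunk 7: at line 2 remove [iztau,fragq] add [urde,mgoki,upwaw] -> 12 lines: tpya ppea ubill urde mgoki upwaw wmwgn dgamz mabi vnqq djb zxf
Final line count: 12

Answer: 12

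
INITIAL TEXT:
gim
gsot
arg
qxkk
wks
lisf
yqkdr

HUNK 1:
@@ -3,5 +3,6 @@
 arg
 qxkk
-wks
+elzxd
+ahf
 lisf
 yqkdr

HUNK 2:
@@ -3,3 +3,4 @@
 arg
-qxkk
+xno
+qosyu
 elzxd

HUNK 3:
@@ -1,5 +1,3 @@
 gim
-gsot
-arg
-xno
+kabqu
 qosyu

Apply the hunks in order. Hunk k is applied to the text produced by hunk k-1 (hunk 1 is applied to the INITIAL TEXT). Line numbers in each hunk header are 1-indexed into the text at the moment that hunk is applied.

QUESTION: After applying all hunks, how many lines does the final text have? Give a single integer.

Hunk 1: at line 3 remove [wks] add [elzxd,ahf] -> 8 lines: gim gsot arg qxkk elzxd ahf lisf yqkdr
Hunk 2: at line 3 remove [qxkk] add [xno,qosyu] -> 9 lines: gim gsot arg xno qosyu elzxd ahf lisf yqkdr
Hunk 3: at line 1 remove [gsot,arg,xno] add [kabqu] -> 7 lines: gim kabqu qosyu elzxd ahf lisf yqkdr
Final line count: 7

Answer: 7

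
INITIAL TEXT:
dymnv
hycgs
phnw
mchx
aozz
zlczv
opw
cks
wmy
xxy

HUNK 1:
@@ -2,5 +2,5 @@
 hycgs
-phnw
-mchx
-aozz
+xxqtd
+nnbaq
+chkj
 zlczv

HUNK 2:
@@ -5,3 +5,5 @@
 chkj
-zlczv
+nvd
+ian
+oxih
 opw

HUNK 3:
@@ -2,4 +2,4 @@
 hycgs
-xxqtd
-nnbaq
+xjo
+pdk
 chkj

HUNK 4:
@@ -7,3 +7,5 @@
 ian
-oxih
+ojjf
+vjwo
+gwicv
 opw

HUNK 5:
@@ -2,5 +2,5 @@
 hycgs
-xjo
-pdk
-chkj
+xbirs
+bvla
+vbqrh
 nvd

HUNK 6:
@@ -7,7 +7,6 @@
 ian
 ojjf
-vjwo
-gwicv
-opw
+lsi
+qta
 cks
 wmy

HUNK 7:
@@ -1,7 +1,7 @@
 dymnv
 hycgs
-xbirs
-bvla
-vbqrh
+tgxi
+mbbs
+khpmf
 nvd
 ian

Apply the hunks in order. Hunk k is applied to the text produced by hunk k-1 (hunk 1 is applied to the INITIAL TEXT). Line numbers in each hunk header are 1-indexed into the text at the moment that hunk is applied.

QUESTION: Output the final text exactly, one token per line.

Answer: dymnv
hycgs
tgxi
mbbs
khpmf
nvd
ian
ojjf
lsi
qta
cks
wmy
xxy

Derivation:
Hunk 1: at line 2 remove [phnw,mchx,aozz] add [xxqtd,nnbaq,chkj] -> 10 lines: dymnv hycgs xxqtd nnbaq chkj zlczv opw cks wmy xxy
Hunk 2: at line 5 remove [zlczv] add [nvd,ian,oxih] -> 12 lines: dymnv hycgs xxqtd nnbaq chkj nvd ian oxih opw cks wmy xxy
Hunk 3: at line 2 remove [xxqtd,nnbaq] add [xjo,pdk] -> 12 lines: dymnv hycgs xjo pdk chkj nvd ian oxih opw cks wmy xxy
Hunk 4: at line 7 remove [oxih] add [ojjf,vjwo,gwicv] -> 14 lines: dymnv hycgs xjo pdk chkj nvd ian ojjf vjwo gwicv opw cks wmy xxy
Hunk 5: at line 2 remove [xjo,pdk,chkj] add [xbirs,bvla,vbqrh] -> 14 lines: dymnv hycgs xbirs bvla vbqrh nvd ian ojjf vjwo gwicv opw cks wmy xxy
Hunk 6: at line 7 remove [vjwo,gwicv,opw] add [lsi,qta] -> 13 lines: dymnv hycgs xbirs bvla vbqrh nvd ian ojjf lsi qta cks wmy xxy
Hunk 7: at line 1 remove [xbirs,bvla,vbqrh] add [tgxi,mbbs,khpmf] -> 13 lines: dymnv hycgs tgxi mbbs khpmf nvd ian ojjf lsi qta cks wmy xxy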